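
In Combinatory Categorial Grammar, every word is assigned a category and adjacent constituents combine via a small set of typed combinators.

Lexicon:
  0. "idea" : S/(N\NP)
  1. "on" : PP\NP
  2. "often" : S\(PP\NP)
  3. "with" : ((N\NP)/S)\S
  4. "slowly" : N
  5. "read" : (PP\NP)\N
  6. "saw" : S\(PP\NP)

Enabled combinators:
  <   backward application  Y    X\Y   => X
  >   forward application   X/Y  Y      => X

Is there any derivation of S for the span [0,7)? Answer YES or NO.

[0,7] S   >
  [0,1] "idea" : S/(N\NP)
  [1,7] N\NP   >
    [1,4] (N\NP)/S   <
      [1,3] S   <
        [1,2] "on" : PP\NP
        [2,3] "often" : S\(PP\NP)
      [3,4] "with" : ((N\NP)/S)\S
    [4,7] S   <
      [4,6] PP\NP   <
        [4,5] "slowly" : N
        [5,6] "read" : (PP\NP)\N
      [6,7] "saw" : S\(PP\NP)

YES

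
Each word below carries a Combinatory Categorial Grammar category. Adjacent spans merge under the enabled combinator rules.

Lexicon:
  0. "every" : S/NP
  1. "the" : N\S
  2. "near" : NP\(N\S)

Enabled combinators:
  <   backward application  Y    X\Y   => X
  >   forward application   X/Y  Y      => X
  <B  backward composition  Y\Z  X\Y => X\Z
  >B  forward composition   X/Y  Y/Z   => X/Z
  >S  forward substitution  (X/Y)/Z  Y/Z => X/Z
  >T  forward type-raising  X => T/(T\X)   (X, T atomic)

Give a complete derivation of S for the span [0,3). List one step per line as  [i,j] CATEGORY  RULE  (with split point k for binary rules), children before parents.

[0,3] S   >
  [0,1] "every" : S/NP
  [1,3] NP   <
    [1,2] "the" : N\S
    [2,3] "near" : NP\(N\S)

[0,1] S/NP  lex  "every"
[1,2] N\S  lex  "the"
[2,3] NP\(N\S)  lex  "near"
[1,3] NP  <  k=2
[0,3] S  >  k=1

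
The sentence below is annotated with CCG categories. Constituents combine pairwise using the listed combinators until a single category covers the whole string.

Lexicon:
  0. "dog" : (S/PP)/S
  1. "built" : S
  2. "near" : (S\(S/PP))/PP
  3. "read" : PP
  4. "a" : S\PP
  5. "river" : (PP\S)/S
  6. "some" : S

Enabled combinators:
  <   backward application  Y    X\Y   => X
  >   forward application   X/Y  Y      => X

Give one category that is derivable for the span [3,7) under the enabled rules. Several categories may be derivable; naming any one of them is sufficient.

PP

[0,7] S   <
  [0,2] S/PP   >
    [0,1] "dog" : (S/PP)/S
    [1,2] "built" : S
  [2,7] S\(S/PP)   >
    [2,3] "near" : (S\(S/PP))/PP
    [3,7] PP   <
      [3,5] S   <
        [3,4] "read" : PP
        [4,5] "a" : S\PP
      [5,7] PP\S   >
        [5,6] "river" : (PP\S)/S
        [6,7] "some" : S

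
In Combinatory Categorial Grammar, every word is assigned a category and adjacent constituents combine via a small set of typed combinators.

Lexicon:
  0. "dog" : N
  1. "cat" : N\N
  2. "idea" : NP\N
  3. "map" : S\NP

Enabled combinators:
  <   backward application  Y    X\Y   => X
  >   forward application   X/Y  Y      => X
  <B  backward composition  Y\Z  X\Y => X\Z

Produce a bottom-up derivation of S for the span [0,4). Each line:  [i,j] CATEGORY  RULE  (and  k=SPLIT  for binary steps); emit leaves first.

[0,4] S   <
  [0,3] NP   <
    [0,1] "dog" : N
    [1,3] NP\N   <B
      [1,2] "cat" : N\N
      [2,3] "idea" : NP\N
  [3,4] "map" : S\NP

[0,1] N  lex  "dog"
[1,2] N\N  lex  "cat"
[2,3] NP\N  lex  "idea"
[1,3] NP\N  <B  k=2
[0,3] NP  <  k=1
[3,4] S\NP  lex  "map"
[0,4] S  <  k=3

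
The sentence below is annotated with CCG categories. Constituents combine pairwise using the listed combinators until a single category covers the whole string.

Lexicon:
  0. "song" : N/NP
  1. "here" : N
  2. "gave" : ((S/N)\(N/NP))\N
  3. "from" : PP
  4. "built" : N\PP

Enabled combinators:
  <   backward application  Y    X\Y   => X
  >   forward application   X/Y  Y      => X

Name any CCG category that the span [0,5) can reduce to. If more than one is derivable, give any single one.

[0,5] S   >
  [0,3] S/N   <
    [0,1] "song" : N/NP
    [1,3] (S/N)\(N/NP)   <
      [1,2] "here" : N
      [2,3] "gave" : ((S/N)\(N/NP))\N
  [3,5] N   <
    [3,4] "from" : PP
    [4,5] "built" : N\PP

S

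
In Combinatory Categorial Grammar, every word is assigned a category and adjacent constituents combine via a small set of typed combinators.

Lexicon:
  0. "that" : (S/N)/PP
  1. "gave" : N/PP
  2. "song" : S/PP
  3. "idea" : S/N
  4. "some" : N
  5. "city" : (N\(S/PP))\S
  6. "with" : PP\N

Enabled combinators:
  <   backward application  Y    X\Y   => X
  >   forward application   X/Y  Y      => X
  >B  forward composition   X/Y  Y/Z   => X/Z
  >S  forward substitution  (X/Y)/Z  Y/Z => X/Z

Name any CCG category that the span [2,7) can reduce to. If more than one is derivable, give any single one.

[0,7] S   >
  [0,2] S/PP   >S
    [0,1] "that" : (S/N)/PP
    [1,2] "gave" : N/PP
  [2,7] PP   <
    [2,6] N   <
      [2,3] "song" : S/PP
      [3,6] N\(S/PP)   <
        [3,5] S   >
          [3,4] "idea" : S/N
          [4,5] "some" : N
        [5,6] "city" : (N\(S/PP))\S
    [6,7] "with" : PP\N

PP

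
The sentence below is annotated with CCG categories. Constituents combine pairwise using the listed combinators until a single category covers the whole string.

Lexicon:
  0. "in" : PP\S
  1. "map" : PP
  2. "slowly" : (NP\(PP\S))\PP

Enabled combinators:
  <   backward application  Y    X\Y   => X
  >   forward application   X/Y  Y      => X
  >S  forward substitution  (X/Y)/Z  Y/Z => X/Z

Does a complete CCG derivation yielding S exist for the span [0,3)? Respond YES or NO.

NO

PP\S PP (NP\(PP\S))\PP
CKY chart[0,3] = {NP}; S ∉ chart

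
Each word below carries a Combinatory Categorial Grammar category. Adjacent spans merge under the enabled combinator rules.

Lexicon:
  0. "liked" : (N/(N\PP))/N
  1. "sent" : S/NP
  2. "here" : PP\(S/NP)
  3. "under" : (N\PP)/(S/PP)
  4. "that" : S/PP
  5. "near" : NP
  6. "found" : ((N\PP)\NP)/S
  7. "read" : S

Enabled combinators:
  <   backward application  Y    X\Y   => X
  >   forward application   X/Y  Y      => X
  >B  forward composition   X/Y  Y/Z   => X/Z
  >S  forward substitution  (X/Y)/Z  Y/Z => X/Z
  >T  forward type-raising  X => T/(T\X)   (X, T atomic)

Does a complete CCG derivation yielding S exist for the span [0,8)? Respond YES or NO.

NO

(N/(N\PP))/N S/NP PP\(S/NP) (N\PP)/(S/PP) S/PP NP ((N\PP)\NP)/S S
CKY chart[0,8] = {N, N/(N\N), NP/(NP\N), PP/(PP\N), S/(S\N)}; S ∉ chart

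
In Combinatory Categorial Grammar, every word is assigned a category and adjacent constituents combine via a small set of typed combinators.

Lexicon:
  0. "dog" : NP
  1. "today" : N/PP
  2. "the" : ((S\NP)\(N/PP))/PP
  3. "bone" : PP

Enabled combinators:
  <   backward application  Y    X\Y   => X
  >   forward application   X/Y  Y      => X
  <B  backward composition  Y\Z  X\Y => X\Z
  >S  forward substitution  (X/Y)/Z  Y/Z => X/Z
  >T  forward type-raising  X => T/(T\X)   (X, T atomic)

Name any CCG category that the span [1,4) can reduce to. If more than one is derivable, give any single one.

[0,4] S   >
  [0,1] S/(S\NP)   >T
    [0,1] "dog" : NP
  [1,4] S\NP   <
    [1,2] "today" : N/PP
    [2,4] (S\NP)\(N/PP)   >
      [2,3] "the" : ((S\NP)\(N/PP))/PP
      [3,4] "bone" : PP

S\NP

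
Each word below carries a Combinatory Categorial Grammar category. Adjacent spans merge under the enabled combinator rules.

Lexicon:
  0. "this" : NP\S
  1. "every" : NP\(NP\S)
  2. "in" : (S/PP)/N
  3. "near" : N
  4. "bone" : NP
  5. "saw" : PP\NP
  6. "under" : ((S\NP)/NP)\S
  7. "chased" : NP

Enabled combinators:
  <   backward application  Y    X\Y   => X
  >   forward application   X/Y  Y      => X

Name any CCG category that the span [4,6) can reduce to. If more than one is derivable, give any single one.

[0,8] S   <
  [0,2] NP   <
    [0,1] "this" : NP\S
    [1,2] "every" : NP\(NP\S)
  [2,8] S\NP   >
    [2,7] (S\NP)/NP   <
      [2,6] S   >
        [2,4] S/PP   >
          [2,3] "in" : (S/PP)/N
          [3,4] "near" : N
        [4,6] PP   <
          [4,5] "bone" : NP
          [5,6] "saw" : PP\NP
      [6,7] "under" : ((S\NP)/NP)\S
    [7,8] "chased" : NP

PP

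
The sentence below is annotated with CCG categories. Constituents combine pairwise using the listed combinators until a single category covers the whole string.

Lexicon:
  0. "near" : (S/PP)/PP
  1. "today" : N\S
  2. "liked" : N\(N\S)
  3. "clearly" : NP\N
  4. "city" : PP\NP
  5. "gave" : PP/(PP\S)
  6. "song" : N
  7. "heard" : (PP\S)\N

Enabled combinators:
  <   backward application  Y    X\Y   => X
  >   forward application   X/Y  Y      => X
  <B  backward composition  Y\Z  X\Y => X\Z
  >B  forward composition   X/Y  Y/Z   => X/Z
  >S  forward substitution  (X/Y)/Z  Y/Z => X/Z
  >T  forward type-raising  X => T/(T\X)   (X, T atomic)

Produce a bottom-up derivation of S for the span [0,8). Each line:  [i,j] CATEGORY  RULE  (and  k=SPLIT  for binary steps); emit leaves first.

[0,8] S   >
  [0,5] S/PP   >
    [0,1] "near" : (S/PP)/PP
    [1,5] PP   <
      [1,3] N   <
        [1,2] "today" : N\S
        [2,3] "liked" : N\(N\S)
      [3,5] PP\N   <B
        [3,4] "clearly" : NP\N
        [4,5] "city" : PP\NP
  [5,8] PP   >
    [5,6] "gave" : PP/(PP\S)
    [6,8] PP\S   <
      [6,7] "song" : N
      [7,8] "heard" : (PP\S)\N

[0,1] (S/PP)/PP  lex  "near"
[1,2] N\S  lex  "today"
[2,3] N\(N\S)  lex  "liked"
[1,3] N  <  k=2
[3,4] NP\N  lex  "clearly"
[4,5] PP\NP  lex  "city"
[3,5] PP\N  <B  k=4
[1,5] PP  <  k=3
[0,5] S/PP  >  k=1
[5,6] PP/(PP\S)  lex  "gave"
[6,7] N  lex  "song"
[7,8] (PP\S)\N  lex  "heard"
[6,8] PP\S  <  k=7
[5,8] PP  >  k=6
[0,8] S  >  k=5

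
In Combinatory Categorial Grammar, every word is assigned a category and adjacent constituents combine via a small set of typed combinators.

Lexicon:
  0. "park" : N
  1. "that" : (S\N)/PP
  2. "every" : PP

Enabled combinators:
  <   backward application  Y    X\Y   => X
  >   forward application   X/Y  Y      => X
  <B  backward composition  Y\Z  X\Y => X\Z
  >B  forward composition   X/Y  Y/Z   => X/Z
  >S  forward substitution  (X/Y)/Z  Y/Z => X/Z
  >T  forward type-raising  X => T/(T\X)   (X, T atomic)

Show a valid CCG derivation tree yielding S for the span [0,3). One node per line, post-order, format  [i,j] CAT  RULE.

[0,1] N  lex  "park"
[1,2] (S\N)/PP  lex  "that"
[2,3] PP  lex  "every"
[1,3] S\N  >  k=2
[0,3] S  <  k=1

[0,3] S   <
  [0,1] "park" : N
  [1,3] S\N   >
    [1,2] "that" : (S\N)/PP
    [2,3] "every" : PP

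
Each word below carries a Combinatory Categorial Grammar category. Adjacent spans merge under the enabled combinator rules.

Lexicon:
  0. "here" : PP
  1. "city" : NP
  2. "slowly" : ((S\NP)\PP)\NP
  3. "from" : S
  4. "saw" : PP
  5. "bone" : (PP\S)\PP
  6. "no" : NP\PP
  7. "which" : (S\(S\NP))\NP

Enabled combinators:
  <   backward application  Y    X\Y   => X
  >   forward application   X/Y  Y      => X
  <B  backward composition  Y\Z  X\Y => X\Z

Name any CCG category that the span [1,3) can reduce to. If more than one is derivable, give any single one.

(S\NP)\PP

[0,8] S   <
  [0,3] S\NP   <
    [0,1] "here" : PP
    [1,3] (S\NP)\PP   <
      [1,2] "city" : NP
      [2,3] "slowly" : ((S\NP)\PP)\NP
  [3,8] S\(S\NP)   <
    [3,7] NP   <
      [3,6] PP   <
        [3,4] "from" : S
        [4,6] PP\S   <
          [4,5] "saw" : PP
          [5,6] "bone" : (PP\S)\PP
      [6,7] "no" : NP\PP
    [7,8] "which" : (S\(S\NP))\NP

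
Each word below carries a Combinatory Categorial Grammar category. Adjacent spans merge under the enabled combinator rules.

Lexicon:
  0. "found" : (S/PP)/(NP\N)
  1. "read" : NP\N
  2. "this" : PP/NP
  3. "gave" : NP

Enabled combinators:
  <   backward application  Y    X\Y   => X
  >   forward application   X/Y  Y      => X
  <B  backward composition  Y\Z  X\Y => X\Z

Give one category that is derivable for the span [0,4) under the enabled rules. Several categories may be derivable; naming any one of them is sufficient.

S

[0,4] S   >
  [0,2] S/PP   >
    [0,1] "found" : (S/PP)/(NP\N)
    [1,2] "read" : NP\N
  [2,4] PP   >
    [2,3] "this" : PP/NP
    [3,4] "gave" : NP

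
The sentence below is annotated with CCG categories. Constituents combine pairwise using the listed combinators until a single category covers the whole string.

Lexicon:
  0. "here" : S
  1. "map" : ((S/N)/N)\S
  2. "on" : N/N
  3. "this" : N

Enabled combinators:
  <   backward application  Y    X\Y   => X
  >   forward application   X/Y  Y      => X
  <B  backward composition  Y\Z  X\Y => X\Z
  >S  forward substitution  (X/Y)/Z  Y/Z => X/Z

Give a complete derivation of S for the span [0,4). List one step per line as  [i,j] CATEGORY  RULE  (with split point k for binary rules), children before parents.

[0,4] S   >
  [0,3] S/N   >S
    [0,2] (S/N)/N   <
      [0,1] "here" : S
      [1,2] "map" : ((S/N)/N)\S
    [2,3] "on" : N/N
  [3,4] "this" : N

[0,1] S  lex  "here"
[1,2] ((S/N)/N)\S  lex  "map"
[0,2] (S/N)/N  <  k=1
[2,3] N/N  lex  "on"
[0,3] S/N  >S  k=2
[3,4] N  lex  "this"
[0,4] S  >  k=3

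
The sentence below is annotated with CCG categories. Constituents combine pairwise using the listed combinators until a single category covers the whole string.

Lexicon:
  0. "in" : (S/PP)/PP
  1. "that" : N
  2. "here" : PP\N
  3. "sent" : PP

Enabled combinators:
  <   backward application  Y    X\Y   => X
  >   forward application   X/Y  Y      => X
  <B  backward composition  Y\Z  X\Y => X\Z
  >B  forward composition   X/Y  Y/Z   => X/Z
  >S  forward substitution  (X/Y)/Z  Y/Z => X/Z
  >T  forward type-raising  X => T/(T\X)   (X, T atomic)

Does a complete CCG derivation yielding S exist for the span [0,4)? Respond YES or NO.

YES

[0,4] S   >
  [0,3] S/PP   >
    [0,1] "in" : (S/PP)/PP
    [1,3] PP   <
      [1,2] "that" : N
      [2,3] "here" : PP\N
  [3,4] "sent" : PP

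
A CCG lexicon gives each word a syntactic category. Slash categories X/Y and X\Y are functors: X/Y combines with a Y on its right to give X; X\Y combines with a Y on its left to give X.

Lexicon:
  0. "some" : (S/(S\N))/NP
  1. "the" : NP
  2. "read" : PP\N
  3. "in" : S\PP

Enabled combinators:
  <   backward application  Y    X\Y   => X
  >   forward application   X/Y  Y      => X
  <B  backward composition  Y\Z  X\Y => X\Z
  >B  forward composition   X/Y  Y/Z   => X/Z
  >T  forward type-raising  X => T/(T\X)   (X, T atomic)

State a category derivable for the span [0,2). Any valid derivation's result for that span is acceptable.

S/(S\N)

[0,4] S   >
  [0,2] S/(S\N)   >
    [0,1] "some" : (S/(S\N))/NP
    [1,2] "the" : NP
  [2,4] S\N   <B
    [2,3] "read" : PP\N
    [3,4] "in" : S\PP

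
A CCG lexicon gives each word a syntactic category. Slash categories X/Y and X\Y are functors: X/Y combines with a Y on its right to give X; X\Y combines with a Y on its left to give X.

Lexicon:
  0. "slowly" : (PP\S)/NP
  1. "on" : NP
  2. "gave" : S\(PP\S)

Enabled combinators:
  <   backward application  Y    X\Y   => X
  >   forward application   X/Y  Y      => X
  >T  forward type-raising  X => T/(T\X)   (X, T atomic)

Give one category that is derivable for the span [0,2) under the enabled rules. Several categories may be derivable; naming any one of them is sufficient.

[0,3] S   <
  [0,2] PP\S   >
    [0,1] "slowly" : (PP\S)/NP
    [1,2] "on" : NP
  [2,3] "gave" : S\(PP\S)

PP\S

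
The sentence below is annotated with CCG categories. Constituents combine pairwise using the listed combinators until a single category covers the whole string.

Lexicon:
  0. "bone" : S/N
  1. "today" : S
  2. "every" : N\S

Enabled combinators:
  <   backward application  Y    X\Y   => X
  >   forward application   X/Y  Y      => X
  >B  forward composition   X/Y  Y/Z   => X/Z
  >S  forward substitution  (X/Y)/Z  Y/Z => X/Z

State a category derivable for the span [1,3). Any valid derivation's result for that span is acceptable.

N

[0,3] S   >
  [0,1] "bone" : S/N
  [1,3] N   <
    [1,2] "today" : S
    [2,3] "every" : N\S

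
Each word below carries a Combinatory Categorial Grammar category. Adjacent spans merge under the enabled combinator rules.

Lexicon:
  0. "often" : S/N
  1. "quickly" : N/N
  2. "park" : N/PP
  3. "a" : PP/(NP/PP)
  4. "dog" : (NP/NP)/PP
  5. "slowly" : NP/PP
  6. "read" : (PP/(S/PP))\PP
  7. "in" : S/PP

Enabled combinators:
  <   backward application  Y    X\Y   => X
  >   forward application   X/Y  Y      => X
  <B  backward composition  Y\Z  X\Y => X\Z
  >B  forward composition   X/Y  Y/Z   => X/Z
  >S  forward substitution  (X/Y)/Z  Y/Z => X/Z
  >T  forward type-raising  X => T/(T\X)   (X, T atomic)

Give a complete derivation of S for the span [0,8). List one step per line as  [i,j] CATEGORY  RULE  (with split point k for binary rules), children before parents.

[0,8] S   >
  [0,3] S/PP   >B
    [0,2] S/N   >B
      [0,1] "often" : S/N
      [1,2] "quickly" : N/N
    [2,3] "park" : N/PP
  [3,8] PP   >
    [3,7] PP/(S/PP)   <
      [3,6] PP   >
        [3,4] "a" : PP/(NP/PP)
        [4,6] NP/PP   >S
          [4,5] "dog" : (NP/NP)/PP
          [5,6] "slowly" : NP/PP
      [6,7] "read" : (PP/(S/PP))\PP
    [7,8] "in" : S/PP

[0,1] S/N  lex  "often"
[1,2] N/N  lex  "quickly"
[0,2] S/N  >B  k=1
[2,3] N/PP  lex  "park"
[0,3] S/PP  >B  k=2
[3,4] PP/(NP/PP)  lex  "a"
[4,5] (NP/NP)/PP  lex  "dog"
[5,6] NP/PP  lex  "slowly"
[4,6] NP/PP  >S  k=5
[3,6] PP  >  k=4
[6,7] (PP/(S/PP))\PP  lex  "read"
[3,7] PP/(S/PP)  <  k=6
[7,8] S/PP  lex  "in"
[3,8] PP  >  k=7
[0,8] S  >  k=3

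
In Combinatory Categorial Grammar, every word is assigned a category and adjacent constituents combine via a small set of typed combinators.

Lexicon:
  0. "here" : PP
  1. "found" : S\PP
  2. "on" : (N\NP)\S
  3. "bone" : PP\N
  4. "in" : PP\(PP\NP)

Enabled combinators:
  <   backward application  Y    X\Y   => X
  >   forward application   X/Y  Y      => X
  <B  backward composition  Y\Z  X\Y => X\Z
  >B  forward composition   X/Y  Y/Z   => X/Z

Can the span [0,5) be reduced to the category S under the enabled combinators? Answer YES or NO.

NO

PP S\PP (N\NP)\S PP\N PP\(PP\NP)
CKY chart[0,5] = {PP}; S ∉ chart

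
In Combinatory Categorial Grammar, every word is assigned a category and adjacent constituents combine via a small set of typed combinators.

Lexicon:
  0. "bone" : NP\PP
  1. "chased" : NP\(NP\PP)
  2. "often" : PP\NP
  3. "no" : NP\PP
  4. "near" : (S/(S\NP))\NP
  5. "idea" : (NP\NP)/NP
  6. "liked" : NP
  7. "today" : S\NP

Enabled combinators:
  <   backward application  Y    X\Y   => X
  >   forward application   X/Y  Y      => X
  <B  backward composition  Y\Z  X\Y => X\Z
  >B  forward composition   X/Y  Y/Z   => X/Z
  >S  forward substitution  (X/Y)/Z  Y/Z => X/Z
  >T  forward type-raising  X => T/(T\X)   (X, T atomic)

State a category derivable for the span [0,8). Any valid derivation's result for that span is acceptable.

S

[0,8] S   >
  [0,5] S/(S\NP)   <
    [0,4] NP   <
      [0,3] PP   <
        [0,2] NP   <
          [0,1] "bone" : NP\PP
          [1,2] "chased" : NP\(NP\PP)
        [2,3] "often" : PP\NP
      [3,4] "no" : NP\PP
    [4,5] "near" : (S/(S\NP))\NP
  [5,8] S\NP   <B
    [5,7] NP\NP   >
      [5,6] "idea" : (NP\NP)/NP
      [6,7] "liked" : NP
    [7,8] "today" : S\NP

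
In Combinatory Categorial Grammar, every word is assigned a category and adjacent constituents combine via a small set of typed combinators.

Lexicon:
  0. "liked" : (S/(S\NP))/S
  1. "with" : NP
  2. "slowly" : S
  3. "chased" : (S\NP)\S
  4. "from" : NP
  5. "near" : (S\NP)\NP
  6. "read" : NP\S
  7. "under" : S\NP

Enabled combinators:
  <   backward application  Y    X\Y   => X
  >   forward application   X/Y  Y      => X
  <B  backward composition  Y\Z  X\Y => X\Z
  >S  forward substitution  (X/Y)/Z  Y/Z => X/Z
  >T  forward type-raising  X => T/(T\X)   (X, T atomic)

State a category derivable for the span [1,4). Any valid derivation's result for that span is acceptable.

[0,8] S   >
  [0,4] S/(S\NP)   >
    [0,1] "liked" : (S/(S\NP))/S
    [1,4] S   <
      [1,2] "with" : NP
      [2,4] S\NP   <
        [2,3] "slowly" : S
        [3,4] "chased" : (S\NP)\S
  [4,8] S\NP   <B
    [4,6] S\NP   <
      [4,5] "from" : NP
      [5,6] "near" : (S\NP)\NP
    [6,8] S\S   <B
      [6,7] "read" : NP\S
      [7,8] "under" : S\NP

S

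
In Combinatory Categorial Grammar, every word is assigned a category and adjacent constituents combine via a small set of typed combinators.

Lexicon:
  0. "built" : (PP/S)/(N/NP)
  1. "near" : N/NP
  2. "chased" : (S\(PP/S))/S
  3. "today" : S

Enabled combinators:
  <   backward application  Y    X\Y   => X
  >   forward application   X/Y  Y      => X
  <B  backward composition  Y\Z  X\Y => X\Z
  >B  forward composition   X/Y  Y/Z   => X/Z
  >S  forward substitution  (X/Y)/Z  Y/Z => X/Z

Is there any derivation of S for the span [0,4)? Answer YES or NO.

[0,4] S   <
  [0,2] PP/S   >
    [0,1] "built" : (PP/S)/(N/NP)
    [1,2] "near" : N/NP
  [2,4] S\(PP/S)   >
    [2,3] "chased" : (S\(PP/S))/S
    [3,4] "today" : S

YES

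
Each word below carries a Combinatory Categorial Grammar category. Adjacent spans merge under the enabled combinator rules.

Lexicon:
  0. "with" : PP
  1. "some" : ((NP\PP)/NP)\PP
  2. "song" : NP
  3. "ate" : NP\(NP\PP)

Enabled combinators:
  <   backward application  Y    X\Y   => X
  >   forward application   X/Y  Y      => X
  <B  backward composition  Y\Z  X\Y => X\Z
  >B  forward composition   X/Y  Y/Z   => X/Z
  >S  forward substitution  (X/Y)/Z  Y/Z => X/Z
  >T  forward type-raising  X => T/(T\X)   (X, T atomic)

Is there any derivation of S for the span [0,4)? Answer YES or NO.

PP ((NP\PP)/NP)\PP NP NP\(NP\PP)
CKY chart[0,4] = {N/(N\NP), NP, NP/(NP\NP), PP/(PP\NP), S/(S\NP)}; S ∉ chart

NO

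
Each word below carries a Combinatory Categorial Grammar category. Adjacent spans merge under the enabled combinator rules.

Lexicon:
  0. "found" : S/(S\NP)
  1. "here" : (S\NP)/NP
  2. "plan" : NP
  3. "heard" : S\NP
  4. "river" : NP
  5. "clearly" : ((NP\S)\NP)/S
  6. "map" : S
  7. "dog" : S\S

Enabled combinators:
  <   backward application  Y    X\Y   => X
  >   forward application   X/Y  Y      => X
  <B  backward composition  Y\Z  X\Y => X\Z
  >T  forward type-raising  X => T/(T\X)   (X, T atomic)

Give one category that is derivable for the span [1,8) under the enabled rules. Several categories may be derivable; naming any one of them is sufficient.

[0,8] S   >
  [0,1] "found" : S/(S\NP)
  [1,8] S\NP   <B
    [1,7] S\NP   >
      [1,2] "here" : (S\NP)/NP
      [2,7] NP   <
        [2,4] S   <
          [2,3] "plan" : NP
          [3,4] "heard" : S\NP
        [4,7] NP\S   <
          [4,5] "river" : NP
          [5,7] (NP\S)\NP   >
            [5,6] "clearly" : ((NP\S)\NP)/S
            [6,7] "map" : S
    [7,8] "dog" : S\S

S\NP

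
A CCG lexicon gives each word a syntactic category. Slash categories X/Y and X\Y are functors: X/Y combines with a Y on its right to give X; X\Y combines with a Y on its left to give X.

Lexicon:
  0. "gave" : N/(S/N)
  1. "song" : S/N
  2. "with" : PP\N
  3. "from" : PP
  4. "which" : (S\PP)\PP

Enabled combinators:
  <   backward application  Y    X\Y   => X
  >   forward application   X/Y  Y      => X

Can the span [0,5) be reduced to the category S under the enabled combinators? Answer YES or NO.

YES

[0,5] S   <
  [0,3] PP   <
    [0,2] N   >
      [0,1] "gave" : N/(S/N)
      [1,2] "song" : S/N
    [2,3] "with" : PP\N
  [3,5] S\PP   <
    [3,4] "from" : PP
    [4,5] "which" : (S\PP)\PP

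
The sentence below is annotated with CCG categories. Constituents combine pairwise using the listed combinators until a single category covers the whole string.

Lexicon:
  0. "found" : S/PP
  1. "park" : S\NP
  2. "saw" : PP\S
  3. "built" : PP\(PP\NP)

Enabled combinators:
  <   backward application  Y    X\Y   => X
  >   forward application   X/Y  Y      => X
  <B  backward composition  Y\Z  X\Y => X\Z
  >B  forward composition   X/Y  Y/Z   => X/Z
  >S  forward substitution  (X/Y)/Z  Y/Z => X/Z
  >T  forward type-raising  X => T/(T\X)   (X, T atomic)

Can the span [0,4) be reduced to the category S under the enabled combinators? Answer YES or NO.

[0,4] S   >
  [0,1] "found" : S/PP
  [1,4] PP   <
    [1,3] PP\NP   <B
      [1,2] "park" : S\NP
      [2,3] "saw" : PP\S
    [3,4] "built" : PP\(PP\NP)

YES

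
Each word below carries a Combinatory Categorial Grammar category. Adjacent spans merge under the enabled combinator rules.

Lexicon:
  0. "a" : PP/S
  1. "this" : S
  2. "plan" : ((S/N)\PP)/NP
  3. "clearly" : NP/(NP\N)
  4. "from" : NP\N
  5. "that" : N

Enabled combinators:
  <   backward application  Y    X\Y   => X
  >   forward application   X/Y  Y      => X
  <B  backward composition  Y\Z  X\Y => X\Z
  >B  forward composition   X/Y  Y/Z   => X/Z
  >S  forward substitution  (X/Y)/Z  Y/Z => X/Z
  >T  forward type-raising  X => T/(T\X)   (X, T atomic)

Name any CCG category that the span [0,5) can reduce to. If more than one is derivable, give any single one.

S/N

[0,6] S   >
  [0,5] S/N   <
    [0,2] PP   >
      [0,1] "a" : PP/S
      [1,2] "this" : S
    [2,5] (S/N)\PP   >
      [2,3] "plan" : ((S/N)\PP)/NP
      [3,5] NP   >
        [3,4] "clearly" : NP/(NP\N)
        [4,5] "from" : NP\N
  [5,6] "that" : N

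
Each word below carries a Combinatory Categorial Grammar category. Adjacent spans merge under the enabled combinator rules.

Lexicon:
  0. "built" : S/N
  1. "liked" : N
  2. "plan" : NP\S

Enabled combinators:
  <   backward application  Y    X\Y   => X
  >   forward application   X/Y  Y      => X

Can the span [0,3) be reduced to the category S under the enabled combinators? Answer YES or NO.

S/N N NP\S
CKY chart[0,3] = {NP}; S ∉ chart

NO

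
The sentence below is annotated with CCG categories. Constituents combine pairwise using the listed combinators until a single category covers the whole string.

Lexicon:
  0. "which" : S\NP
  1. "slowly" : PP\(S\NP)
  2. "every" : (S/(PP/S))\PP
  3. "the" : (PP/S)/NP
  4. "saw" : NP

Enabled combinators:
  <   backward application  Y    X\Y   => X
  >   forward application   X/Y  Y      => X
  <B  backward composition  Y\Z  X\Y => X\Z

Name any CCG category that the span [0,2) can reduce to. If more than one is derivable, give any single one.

PP

[0,5] S   >
  [0,3] S/(PP/S)   <
    [0,2] PP   <
      [0,1] "which" : S\NP
      [1,2] "slowly" : PP\(S\NP)
    [2,3] "every" : (S/(PP/S))\PP
  [3,5] PP/S   >
    [3,4] "the" : (PP/S)/NP
    [4,5] "saw" : NP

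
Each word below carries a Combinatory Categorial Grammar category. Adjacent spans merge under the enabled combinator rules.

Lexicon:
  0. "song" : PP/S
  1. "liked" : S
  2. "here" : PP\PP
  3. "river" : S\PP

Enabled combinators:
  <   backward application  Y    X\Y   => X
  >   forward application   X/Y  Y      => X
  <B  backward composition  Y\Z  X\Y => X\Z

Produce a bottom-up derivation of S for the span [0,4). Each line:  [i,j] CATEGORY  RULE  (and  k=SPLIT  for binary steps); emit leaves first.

[0,1] PP/S  lex  "song"
[1,2] S  lex  "liked"
[0,2] PP  >  k=1
[2,3] PP\PP  lex  "here"
[3,4] S\PP  lex  "river"
[2,4] S\PP  <B  k=3
[0,4] S  <  k=2

[0,4] S   <
  [0,2] PP   >
    [0,1] "song" : PP/S
    [1,2] "liked" : S
  [2,4] S\PP   <B
    [2,3] "here" : PP\PP
    [3,4] "river" : S\PP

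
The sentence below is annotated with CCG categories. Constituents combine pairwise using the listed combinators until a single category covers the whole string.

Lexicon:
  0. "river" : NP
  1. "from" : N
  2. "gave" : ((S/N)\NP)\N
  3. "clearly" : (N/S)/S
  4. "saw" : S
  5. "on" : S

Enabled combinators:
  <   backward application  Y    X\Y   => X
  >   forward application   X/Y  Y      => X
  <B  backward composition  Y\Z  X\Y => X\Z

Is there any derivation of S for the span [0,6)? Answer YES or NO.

[0,6] S   >
  [0,3] S/N   <
    [0,1] "river" : NP
    [1,3] (S/N)\NP   <
      [1,2] "from" : N
      [2,3] "gave" : ((S/N)\NP)\N
  [3,6] N   >
    [3,5] N/S   >
      [3,4] "clearly" : (N/S)/S
      [4,5] "saw" : S
    [5,6] "on" : S

YES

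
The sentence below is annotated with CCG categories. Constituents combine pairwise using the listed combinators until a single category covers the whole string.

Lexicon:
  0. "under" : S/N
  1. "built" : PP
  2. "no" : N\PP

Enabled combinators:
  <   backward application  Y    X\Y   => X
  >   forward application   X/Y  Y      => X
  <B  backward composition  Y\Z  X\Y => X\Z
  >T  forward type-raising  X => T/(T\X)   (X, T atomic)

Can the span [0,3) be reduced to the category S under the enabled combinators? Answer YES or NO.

YES

[0,3] S   >
  [0,1] "under" : S/N
  [1,3] N   <
    [1,2] "built" : PP
    [2,3] "no" : N\PP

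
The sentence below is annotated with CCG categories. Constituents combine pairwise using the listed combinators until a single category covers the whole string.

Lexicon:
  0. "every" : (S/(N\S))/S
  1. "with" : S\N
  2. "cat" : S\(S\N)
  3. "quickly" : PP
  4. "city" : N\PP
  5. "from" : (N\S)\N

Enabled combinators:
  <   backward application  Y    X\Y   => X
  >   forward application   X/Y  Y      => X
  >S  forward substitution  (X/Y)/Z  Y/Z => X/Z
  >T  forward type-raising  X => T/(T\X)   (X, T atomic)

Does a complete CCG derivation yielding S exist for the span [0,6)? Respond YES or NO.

[0,6] S   >
  [0,3] S/(N\S)   >
    [0,1] "every" : (S/(N\S))/S
    [1,3] S   <
      [1,2] "with" : S\N
      [2,3] "cat" : S\(S\N)
  [3,6] N\S   <
    [3,5] N   >
      [3,4] N/(N\PP)   >T
        [3,4] "quickly" : PP
      [4,5] "city" : N\PP
    [5,6] "from" : (N\S)\N

YES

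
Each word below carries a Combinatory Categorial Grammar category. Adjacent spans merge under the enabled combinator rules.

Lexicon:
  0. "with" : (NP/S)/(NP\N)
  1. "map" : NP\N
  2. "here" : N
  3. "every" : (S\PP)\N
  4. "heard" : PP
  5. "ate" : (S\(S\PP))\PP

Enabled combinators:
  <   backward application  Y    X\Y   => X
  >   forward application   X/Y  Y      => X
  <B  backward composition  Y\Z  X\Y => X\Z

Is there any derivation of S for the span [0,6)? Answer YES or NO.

NO

(NP/S)/(NP\N) NP\N N (S\PP)\N PP (S\(S\PP))\PP
CKY chart[0,6] = {NP}; S ∉ chart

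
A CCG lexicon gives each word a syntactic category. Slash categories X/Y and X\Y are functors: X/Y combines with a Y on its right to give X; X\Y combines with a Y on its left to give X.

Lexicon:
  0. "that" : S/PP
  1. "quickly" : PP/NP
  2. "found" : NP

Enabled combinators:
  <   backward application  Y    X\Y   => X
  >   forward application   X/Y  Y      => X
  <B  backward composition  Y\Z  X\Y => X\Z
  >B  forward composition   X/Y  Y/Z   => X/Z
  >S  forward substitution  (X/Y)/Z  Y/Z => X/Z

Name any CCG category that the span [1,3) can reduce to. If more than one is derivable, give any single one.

[0,3] S   >
  [0,1] "that" : S/PP
  [1,3] PP   >
    [1,2] "quickly" : PP/NP
    [2,3] "found" : NP

PP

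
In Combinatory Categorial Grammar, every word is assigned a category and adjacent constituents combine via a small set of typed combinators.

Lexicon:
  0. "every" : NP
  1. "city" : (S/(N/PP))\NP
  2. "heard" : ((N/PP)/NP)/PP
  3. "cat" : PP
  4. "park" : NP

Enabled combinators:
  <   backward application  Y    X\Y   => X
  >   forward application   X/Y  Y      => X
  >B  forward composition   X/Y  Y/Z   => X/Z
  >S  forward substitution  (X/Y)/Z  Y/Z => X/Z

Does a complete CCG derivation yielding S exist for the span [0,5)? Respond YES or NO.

[0,5] S   >
  [0,2] S/(N/PP)   <
    [0,1] "every" : NP
    [1,2] "city" : (S/(N/PP))\NP
  [2,5] N/PP   >
    [2,4] (N/PP)/NP   >
      [2,3] "heard" : ((N/PP)/NP)/PP
      [3,4] "cat" : PP
    [4,5] "park" : NP

YES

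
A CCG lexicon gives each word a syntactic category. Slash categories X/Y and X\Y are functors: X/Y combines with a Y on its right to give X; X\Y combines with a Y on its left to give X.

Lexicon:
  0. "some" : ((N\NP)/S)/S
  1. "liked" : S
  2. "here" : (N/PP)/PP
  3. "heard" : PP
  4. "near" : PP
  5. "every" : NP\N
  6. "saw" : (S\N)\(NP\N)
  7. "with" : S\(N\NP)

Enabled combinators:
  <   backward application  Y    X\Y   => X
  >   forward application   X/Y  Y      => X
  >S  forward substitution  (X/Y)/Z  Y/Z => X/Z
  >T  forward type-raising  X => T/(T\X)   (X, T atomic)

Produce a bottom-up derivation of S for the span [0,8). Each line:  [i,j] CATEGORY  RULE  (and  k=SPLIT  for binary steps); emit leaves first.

[0,8] S   <
  [0,7] N\NP   >
    [0,2] (N\NP)/S   >
      [0,1] "some" : ((N\NP)/S)/S
      [1,2] "liked" : S
    [2,7] S   <
      [2,5] N   >
        [2,4] N/PP   >
          [2,3] "here" : (N/PP)/PP
          [3,4] "heard" : PP
        [4,5] "near" : PP
      [5,7] S\N   <
        [5,6] "every" : NP\N
        [6,7] "saw" : (S\N)\(NP\N)
  [7,8] "with" : S\(N\NP)

[0,1] ((N\NP)/S)/S  lex  "some"
[1,2] S  lex  "liked"
[0,2] (N\NP)/S  >  k=1
[2,3] (N/PP)/PP  lex  "here"
[3,4] PP  lex  "heard"
[2,4] N/PP  >  k=3
[4,5] PP  lex  "near"
[2,5] N  >  k=4
[5,6] NP\N  lex  "every"
[6,7] (S\N)\(NP\N)  lex  "saw"
[5,7] S\N  <  k=6
[2,7] S  <  k=5
[0,7] N\NP  >  k=2
[7,8] S\(N\NP)  lex  "with"
[0,8] S  <  k=7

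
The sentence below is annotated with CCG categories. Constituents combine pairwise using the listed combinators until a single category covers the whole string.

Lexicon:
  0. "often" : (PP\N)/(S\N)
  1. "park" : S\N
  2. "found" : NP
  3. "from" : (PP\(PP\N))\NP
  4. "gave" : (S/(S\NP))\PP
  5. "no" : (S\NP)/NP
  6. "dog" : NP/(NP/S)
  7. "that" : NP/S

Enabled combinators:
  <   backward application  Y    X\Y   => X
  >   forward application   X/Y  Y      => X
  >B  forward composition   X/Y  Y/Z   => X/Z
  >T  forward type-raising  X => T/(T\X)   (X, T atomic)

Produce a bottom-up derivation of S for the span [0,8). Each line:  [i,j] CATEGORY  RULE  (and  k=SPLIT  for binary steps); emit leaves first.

[0,8] S   >
  [0,5] S/(S\NP)   <
    [0,4] PP   <
      [0,2] PP\N   >
        [0,1] "often" : (PP\N)/(S\N)
        [1,2] "park" : S\N
      [2,4] PP\(PP\N)   <
        [2,3] "found" : NP
        [3,4] "from" : (PP\(PP\N))\NP
    [4,5] "gave" : (S/(S\NP))\PP
  [5,8] S\NP   >
    [5,6] "no" : (S\NP)/NP
    [6,8] NP   >
      [6,7] "dog" : NP/(NP/S)
      [7,8] "that" : NP/S

[0,1] (PP\N)/(S\N)  lex  "often"
[1,2] S\N  lex  "park"
[0,2] PP\N  >  k=1
[2,3] NP  lex  "found"
[3,4] (PP\(PP\N))\NP  lex  "from"
[2,4] PP\(PP\N)  <  k=3
[0,4] PP  <  k=2
[4,5] (S/(S\NP))\PP  lex  "gave"
[0,5] S/(S\NP)  <  k=4
[5,6] (S\NP)/NP  lex  "no"
[6,7] NP/(NP/S)  lex  "dog"
[7,8] NP/S  lex  "that"
[6,8] NP  >  k=7
[5,8] S\NP  >  k=6
[0,8] S  >  k=5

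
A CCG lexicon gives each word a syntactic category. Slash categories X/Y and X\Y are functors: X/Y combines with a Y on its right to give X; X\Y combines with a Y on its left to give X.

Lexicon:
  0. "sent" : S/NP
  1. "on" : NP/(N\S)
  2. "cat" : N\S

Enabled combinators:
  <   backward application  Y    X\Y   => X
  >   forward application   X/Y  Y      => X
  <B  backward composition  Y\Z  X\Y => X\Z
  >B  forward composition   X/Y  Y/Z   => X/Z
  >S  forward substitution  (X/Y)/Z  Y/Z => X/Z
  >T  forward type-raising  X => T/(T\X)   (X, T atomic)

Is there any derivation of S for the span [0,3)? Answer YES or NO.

[0,3] S   >
  [0,1] "sent" : S/NP
  [1,3] NP   >
    [1,2] "on" : NP/(N\S)
    [2,3] "cat" : N\S

YES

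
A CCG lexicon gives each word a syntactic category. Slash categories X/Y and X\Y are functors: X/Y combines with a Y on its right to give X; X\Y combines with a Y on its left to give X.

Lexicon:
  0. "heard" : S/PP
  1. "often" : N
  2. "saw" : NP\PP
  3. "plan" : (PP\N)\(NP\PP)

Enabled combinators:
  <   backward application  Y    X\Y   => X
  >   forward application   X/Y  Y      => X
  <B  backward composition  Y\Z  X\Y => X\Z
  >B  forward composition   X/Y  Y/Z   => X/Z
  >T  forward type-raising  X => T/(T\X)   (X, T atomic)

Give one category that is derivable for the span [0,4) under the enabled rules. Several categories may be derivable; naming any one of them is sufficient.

S

[0,4] S   >
  [0,1] "heard" : S/PP
  [1,4] PP   >
    [1,2] PP/(PP\N)   >T
      [1,2] "often" : N
    [2,4] PP\N   <
      [2,3] "saw" : NP\PP
      [3,4] "plan" : (PP\N)\(NP\PP)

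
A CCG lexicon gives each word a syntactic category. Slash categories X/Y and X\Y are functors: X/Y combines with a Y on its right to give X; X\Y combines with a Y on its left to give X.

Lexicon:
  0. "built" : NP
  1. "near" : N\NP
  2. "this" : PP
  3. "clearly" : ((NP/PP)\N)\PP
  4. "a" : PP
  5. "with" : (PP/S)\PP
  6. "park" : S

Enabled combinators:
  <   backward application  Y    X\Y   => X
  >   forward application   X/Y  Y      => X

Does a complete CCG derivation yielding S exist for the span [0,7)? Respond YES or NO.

NP N\NP PP ((NP/PP)\N)\PP PP (PP/S)\PP S
CKY chart[0,7] = {NP}; S ∉ chart

NO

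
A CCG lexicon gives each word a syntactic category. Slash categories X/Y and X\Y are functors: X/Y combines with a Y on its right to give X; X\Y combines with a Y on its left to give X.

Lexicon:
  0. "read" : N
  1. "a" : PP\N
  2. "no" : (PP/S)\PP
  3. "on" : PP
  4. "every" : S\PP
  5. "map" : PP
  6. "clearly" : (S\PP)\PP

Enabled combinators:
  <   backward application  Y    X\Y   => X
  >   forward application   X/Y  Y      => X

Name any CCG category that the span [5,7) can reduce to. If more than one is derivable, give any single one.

S\PP

[0,7] S   <
  [0,5] PP   >
    [0,3] PP/S   <
      [0,2] PP   <
        [0,1] "read" : N
        [1,2] "a" : PP\N
      [2,3] "no" : (PP/S)\PP
    [3,5] S   <
      [3,4] "on" : PP
      [4,5] "every" : S\PP
  [5,7] S\PP   <
    [5,6] "map" : PP
    [6,7] "clearly" : (S\PP)\PP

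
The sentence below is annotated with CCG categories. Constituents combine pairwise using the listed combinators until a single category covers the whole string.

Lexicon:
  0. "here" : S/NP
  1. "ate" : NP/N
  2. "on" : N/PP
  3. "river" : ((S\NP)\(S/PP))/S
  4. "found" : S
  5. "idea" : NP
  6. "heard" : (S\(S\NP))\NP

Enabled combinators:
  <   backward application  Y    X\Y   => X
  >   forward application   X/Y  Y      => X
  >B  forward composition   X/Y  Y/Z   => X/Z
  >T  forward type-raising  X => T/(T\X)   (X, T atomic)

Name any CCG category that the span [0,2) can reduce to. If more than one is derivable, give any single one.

[0,7] S   <
  [0,5] S\NP   <
    [0,3] S/PP   >B
      [0,2] S/N   >B
        [0,1] "here" : S/NP
        [1,2] "ate" : NP/N
      [2,3] "on" : N/PP
    [3,5] (S\NP)\(S/PP)   >
      [3,4] "river" : ((S\NP)\(S/PP))/S
      [4,5] "found" : S
  [5,7] S\(S\NP)   <
    [5,6] "idea" : NP
    [6,7] "heard" : (S\(S\NP))\NP

S/N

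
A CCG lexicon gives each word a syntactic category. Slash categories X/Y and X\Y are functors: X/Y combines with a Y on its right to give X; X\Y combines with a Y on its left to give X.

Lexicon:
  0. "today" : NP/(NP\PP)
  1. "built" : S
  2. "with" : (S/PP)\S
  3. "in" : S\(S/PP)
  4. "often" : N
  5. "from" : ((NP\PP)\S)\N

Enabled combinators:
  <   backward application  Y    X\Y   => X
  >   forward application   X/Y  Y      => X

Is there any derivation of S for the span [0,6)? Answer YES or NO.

NO

NP/(NP\PP) S (S/PP)\S S\(S/PP) N ((NP\PP)\S)\N
CKY chart[0,6] = {NP}; S ∉ chart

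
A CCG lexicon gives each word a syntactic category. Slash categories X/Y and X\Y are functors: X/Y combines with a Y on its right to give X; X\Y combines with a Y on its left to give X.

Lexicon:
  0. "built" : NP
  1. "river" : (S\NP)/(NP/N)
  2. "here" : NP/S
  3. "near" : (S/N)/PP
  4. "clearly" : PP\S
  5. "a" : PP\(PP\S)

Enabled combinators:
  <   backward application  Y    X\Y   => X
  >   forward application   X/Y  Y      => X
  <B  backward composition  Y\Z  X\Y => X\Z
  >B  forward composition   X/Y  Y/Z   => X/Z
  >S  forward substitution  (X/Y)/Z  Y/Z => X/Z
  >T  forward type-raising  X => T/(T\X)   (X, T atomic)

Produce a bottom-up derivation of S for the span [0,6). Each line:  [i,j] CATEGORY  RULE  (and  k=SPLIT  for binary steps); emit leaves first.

[0,1] NP  lex  "built"
[1,2] (S\NP)/(NP/N)  lex  "river"
[2,3] NP/S  lex  "here"
[3,4] (S/N)/PP  lex  "near"
[4,5] PP\S  lex  "clearly"
[5,6] PP\(PP\S)  lex  "a"
[4,6] PP  <  k=5
[3,6] S/N  >  k=4
[2,6] NP/N  >B  k=3
[1,6] S\NP  >  k=2
[0,6] S  <  k=1

[0,6] S   <
  [0,1] "built" : NP
  [1,6] S\NP   >
    [1,2] "river" : (S\NP)/(NP/N)
    [2,6] NP/N   >B
      [2,3] "here" : NP/S
      [3,6] S/N   >
        [3,4] "near" : (S/N)/PP
        [4,6] PP   <
          [4,5] "clearly" : PP\S
          [5,6] "a" : PP\(PP\S)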